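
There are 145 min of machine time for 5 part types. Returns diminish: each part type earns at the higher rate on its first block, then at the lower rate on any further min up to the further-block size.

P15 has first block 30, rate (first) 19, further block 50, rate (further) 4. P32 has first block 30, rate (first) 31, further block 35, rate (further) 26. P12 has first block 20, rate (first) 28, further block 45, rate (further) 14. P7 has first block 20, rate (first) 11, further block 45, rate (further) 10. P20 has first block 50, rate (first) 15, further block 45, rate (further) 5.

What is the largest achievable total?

3420

Order all 10 blocks by rate: P32/tier1 31 > P12/tier1 28 > P32/tier2 26 > P15/tier1 19 > P20/tier1 15 > P12/tier2 14 > P7/tier1 11 > P7/tier2 10 > P20/tier2 5 > P15/tier2 4.
P32 tier1 at 31: fill all 30 → 115 left.
P12 tier1 at 28: fill all 20 → 95 left.
P32/tier2 (26): +35 → 60 left.
P15 tier1 at 19: fill all 30 → 30 left.
P20/tier1: +30 of 50 at 15; pool empty.
Total = 31×30 + 28×20 + 26×35 + 19×30 + 15×30 = 3420.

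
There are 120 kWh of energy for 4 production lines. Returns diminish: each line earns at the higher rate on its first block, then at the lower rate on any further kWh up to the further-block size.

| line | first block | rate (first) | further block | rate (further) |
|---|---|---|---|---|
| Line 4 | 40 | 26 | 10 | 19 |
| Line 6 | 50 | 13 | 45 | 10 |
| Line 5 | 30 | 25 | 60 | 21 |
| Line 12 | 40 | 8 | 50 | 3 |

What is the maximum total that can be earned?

2840

Treat each block as its own option and order by rate: Line 4/tier1 26 > Line 5/tier1 25 > Line 5/tier2 21 > Line 4/tier2 19 > Line 6/tier1 13 > Line 6/tier2 10 > Line 12/tier1 8 > Line 12/tier2 3.
Line 4 tier1 at 26: fill all 40 → 80 left.
Line 5/tier1 (25): +30 → 50 left.
Line 5/tier2: +50 of 60 at 21; pool empty.
Total = 26×40 + 25×30 + 21×50 = 2840.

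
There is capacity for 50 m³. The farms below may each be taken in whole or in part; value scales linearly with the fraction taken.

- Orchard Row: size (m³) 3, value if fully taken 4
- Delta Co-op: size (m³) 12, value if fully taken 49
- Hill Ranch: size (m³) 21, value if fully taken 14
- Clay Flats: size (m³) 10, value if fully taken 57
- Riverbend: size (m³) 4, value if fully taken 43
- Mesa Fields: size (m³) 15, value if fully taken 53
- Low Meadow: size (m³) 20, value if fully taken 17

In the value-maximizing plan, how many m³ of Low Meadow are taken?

6

Sort by value density: Riverbend 43/4≈10.8, Clay Flats 57/10≈5.7, Delta Co-op 49/12≈4.08, Mesa Fields 53/15≈3.53, Orchard Row 4/3≈1.33, Low Meadow 17/20≈0.85, Hill Ranch 14/21≈0.667.
Riverbend: take in full, 4 m³ for value 43 — 46 left.
All 10 m³ of Clay Flats fit (value 57) — 36 remain.
Take all of Delta Co-op (12 m³, value 49) — 24 m³ left.
All 15 m³ of Mesa Fields fit (value 53) — 9 remain.
Take all of Orchard Row (3 m³, value 4) — 6 m³ left.
Only 6 m³ remain; take 6/20 of Low Meadow for value 17×6/20 = 5.1.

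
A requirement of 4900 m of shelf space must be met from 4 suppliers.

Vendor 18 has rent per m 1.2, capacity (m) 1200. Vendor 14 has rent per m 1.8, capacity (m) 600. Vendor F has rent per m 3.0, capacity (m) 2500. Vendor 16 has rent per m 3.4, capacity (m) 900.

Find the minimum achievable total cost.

Fill from the cheapest supplier first.
Vendor 18 at 1.2: take all 1200 m — 3700 still needed.
Vendor 14 at 1.8: take all 600 m — 3100 still needed.
Vendor F (3.0): use full 2500 — 600 m to go.
Vendor 16 at 3.4: take 600 of its 900 — requirement met.
Cost = 1200×1.2 + 600×1.8 + 2500×3.0 + 600×3.4 = 12060.

12060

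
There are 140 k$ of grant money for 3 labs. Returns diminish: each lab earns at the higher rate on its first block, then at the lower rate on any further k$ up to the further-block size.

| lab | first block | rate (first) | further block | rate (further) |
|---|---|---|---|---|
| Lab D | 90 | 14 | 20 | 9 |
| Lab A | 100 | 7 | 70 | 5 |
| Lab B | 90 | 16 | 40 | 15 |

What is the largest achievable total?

2180

Order all 6 blocks by rate: Lab B/first 16 > Lab B/second 15 > Lab D/first 14 > Lab D/second 9 > Lab A/first 7 > Lab A/second 5.
Fill Lab B first block (90 at 16) — 50 left.
Lab B second at 15: fill all 40 — 10 left.
Lab D first at 14: only 10 left, fill 10.
Total = 16×90 + 15×40 + 14×10 = 2180.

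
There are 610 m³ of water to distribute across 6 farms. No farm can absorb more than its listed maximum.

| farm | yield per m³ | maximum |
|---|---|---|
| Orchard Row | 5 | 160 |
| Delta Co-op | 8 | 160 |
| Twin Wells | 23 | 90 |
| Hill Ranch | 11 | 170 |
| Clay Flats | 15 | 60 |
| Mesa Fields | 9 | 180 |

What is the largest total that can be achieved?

Order the farms by yield per m³: Twin Wells 23 > Clay Flats 15 > Hill Ranch 11 > Mesa Fields 9 > Delta Co-op 8 > Orchard Row 5.
Twin Wells: +90 to 90 (cap) — 520 left.
Clay Flats takes 60 to reach its cap of 60 — 460 left.
Hill Ranch: +170 to 170 (cap) — 290 left.
Mesa Fields: +180 to 180 (cap) — 110 left.
Delta Co-op has room for 160 but only 110 remain, so it gets 110.
Total = 8×110 + 23×90 + 11×170 + 15×60 + 9×180 = 7340.

7340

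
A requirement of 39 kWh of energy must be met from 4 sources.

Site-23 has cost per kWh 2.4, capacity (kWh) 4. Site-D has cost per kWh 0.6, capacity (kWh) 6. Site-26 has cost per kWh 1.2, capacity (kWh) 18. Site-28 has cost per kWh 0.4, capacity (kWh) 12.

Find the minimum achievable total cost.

Fill from the cheapest source first.
Site-28 at 0.4: take all 12 kWh — 27 still needed.
Site-D (0.6): use full 6 — 21 kWh to go.
Site-26 at 1.2: take all 18 kWh — 3 still needed.
Site-23 at 2.4: take 3 of its 4 — requirement met.
Cost = 12×0.4 + 6×0.6 + 18×1.2 + 3×2.4 = 37.2.

37.2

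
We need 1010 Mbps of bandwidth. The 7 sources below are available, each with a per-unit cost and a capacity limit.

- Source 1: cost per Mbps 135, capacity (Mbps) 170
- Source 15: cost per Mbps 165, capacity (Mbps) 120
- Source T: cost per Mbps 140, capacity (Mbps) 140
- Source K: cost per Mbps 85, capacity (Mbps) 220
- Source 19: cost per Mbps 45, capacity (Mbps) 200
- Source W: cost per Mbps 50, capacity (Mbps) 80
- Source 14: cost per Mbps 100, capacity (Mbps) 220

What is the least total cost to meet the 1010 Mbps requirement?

Cheapest first:
Source 19 at 45: take all 200 Mbps ; 810 still needed.
Take 80 from Source W at 50 ; need 730 more.
Source K at 85: take all 220 Mbps ; 510 still needed.
Source 14 (100): use full 220 ; 290 Mbps to go.
Source 1 (135): use full 170 ; 120 Mbps to go.
Source T at 140: take 120 of its 140 ; requirement met.
Source 15: unused.
Cost = 200×45 + 80×50 + 220×85 + 220×100 + 170×135 + 120×140 = 93450.

93450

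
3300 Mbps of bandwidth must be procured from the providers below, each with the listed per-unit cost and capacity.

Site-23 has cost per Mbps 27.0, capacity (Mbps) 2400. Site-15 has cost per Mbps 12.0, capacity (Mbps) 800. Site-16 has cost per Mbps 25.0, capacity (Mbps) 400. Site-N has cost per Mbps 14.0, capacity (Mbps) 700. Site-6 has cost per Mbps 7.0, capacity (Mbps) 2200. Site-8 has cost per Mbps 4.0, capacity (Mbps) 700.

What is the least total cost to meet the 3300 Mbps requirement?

Fill from the cheapest provider first.
Site-8 at 4.0: take all 700 Mbps ; 2600 still needed.
Site-6 (7.0): use full 2200 ; 400 Mbps to go.
Site-15 (12.0): take the remaining 400 ; done.
Site-N, Site-16, Site-23: unused.
Cost = 700×4.0 + 2200×7.0 + 400×12.0 = 23000.

23000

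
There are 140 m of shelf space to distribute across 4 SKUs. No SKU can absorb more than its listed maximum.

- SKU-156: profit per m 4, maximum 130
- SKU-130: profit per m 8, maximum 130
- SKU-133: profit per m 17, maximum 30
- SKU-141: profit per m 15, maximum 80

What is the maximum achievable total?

Order the SKUs by profit per m: SKU-133 17 > SKU-141 15 > SKU-130 8 > SKU-156 4.
SKU-133 takes 30 to reach its cap of 30 → 110 left.
Give SKU-141 80 to hit its cap of 80 → 30 left.
Only 30 left; SKU-130 takes them to reach 30.
Total = 8×30 + 17×30 + 15×80 = 1950.

1950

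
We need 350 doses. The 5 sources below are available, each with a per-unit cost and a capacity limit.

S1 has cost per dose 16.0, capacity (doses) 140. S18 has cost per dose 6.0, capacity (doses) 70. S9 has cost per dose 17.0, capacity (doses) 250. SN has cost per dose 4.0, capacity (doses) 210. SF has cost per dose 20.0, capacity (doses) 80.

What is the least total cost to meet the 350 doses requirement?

Fill from the cheapest source first.
Take 210 from SN at 4.0 ; need 140 more.
Take 70 from S18 at 6.0 ; need 70 more.
Take 70 from S1 at 16.0 to finish.
S9, SF: unused.
Cost = 210×4.0 + 70×6.0 + 70×16.0 = 2380.

2380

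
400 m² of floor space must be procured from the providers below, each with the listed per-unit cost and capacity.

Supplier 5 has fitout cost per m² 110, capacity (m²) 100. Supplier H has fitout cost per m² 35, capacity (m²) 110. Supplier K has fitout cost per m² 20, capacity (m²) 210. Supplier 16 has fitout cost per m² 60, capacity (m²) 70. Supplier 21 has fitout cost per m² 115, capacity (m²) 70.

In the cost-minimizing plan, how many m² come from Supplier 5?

Use providers in increasing cost order.
Take 210 from Supplier K at 20 → need 190 more.
Supplier H at 35: take all 110 m² → 80 still needed.
Supplier 16 at 60: take all 70 m² → 10 still needed.
Take 10 from Supplier 5 at 110 to finish.
Supplier 21: unused.

10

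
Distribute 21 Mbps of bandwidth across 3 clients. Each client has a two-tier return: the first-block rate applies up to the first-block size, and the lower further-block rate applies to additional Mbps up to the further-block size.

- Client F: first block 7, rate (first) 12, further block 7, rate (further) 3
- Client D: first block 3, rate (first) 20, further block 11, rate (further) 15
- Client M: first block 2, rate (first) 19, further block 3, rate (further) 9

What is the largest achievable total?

Order all 6 blocks by rate: Client D/T1 20 > Client M/T1 19 > Client D/T2 15 > Client F/T1 12 > Client M/T2 9 > Client F/T2 3.
Client D/T1 (20): +3 — 18 left.
Client M/T1 (19): +2 — 16 left.
Client D T2 at 15: fill all 11 — 5 left.
Client F T1 at 12: only 5 left, fill 5.
Total = 20×3 + 19×2 + 15×11 + 12×5 = 323.

323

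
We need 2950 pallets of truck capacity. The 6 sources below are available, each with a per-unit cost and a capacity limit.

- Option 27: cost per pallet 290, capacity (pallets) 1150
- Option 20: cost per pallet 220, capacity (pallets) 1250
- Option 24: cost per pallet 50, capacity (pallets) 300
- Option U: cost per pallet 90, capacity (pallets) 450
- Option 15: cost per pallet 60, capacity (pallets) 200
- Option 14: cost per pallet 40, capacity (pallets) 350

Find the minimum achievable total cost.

Cheapest first:
Option 14 at 40: take all 350 pallets — 2600 still needed.
Take 300 from Option 24 at 50 — need 2300 more.
Option 15 (60): use full 200 — 2100 pallets to go.
Take 450 from Option U at 90 — need 1650 more.
Option 20 (220): use full 1250 — 400 pallets to go.
Take 400 from Option 27 at 290 to finish.
Cost = 350×40 + 300×50 + 200×60 + 450×90 + 1250×220 + 400×290 = 472500.

472500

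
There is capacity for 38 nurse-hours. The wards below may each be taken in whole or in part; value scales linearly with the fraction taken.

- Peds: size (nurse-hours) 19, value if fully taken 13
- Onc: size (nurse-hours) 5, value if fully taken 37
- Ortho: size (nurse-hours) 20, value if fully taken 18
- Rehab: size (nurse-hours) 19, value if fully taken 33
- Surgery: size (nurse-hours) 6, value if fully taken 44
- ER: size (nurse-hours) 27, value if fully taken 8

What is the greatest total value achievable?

121.2

Best value per unit of size first: Onc 37/5≈7.4, Surgery 44/6≈7.33, Rehab 33/19≈1.74, Ortho 18/20≈0.9, Peds 13/19≈0.684, ER 8/27≈0.296.
Onc: take in full, 5 nurse-hours for value 37 → 33 left.
Take all of Surgery (6 nurse-hours, value 44) → 27 nurse-hours left.
Rehab: take in full, 19 nurse-hours for value 33 → 8 left.
Fill the last 8 nurse-hours with part of Ortho: 8/20 of it earns 7.2.
Total value = 121.2.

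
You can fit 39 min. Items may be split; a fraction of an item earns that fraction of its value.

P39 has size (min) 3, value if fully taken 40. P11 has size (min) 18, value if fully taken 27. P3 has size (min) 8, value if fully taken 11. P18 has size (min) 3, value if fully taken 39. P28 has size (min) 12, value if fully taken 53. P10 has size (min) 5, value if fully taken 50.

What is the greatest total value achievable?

Sort by value density: P39 40/3≈13.3, P18 39/3≈13, P10 50/5≈10, P28 53/12≈4.42, P11 27/18≈1.5, P3 11/8≈1.38.
All 3 min of P39 fit (value 40) — 36 remain.
P18: take in full, 3 min for value 39 — 33 left.
All 5 min of P10 fit (value 50) — 28 remain.
All 12 min of P28 fit (value 53) — 16 remain.
Only 16 min remain; take 16/18 of P11 for value 27×16/18 = 24.
Total value = 206.

206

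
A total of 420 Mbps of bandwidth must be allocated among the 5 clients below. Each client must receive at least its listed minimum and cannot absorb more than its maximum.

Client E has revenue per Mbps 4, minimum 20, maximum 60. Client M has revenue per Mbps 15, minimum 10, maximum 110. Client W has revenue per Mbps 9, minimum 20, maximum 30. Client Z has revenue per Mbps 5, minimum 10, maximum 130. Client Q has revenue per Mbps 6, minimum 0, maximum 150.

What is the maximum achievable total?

Meeting every minimum uses 20+10+20+10+0 = 60 Mbps, leaving 360.
Rank by revenue per Mbps: Client M 15 > Client W 9 > Client Q 6 > Client Z 5 > Client E 4.
Client M takes 100 more to reach its cap of 110 — 260 left.
Client W: +10 to 30 (cap) — 250 left.
Client Q takes 150 more to reach its cap of 150 — 100 left.
Client Z has room for 120 more but only 100 remain, so it gets 110.
Total = 4×20 + 15×110 + 9×30 + 5×110 + 6×150 = 3450.

3450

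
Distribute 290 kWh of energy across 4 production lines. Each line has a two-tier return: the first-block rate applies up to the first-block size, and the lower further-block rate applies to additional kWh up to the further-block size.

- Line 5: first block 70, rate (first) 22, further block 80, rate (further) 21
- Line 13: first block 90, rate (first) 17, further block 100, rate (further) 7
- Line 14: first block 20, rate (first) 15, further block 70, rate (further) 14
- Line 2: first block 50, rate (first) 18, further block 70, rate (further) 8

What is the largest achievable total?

Rank every tier by rate: Line 5/T1 22 > Line 5/T2 21 > Line 2/T1 18 > Line 13/T1 17 > Line 14/T1 15 > Line 14/T2 14 > Line 2/T2 8 > Line 13/T2 7.
Fill Line 5 T1 block (70 at 22) → 220 left.
Line 5 T2 at 21: fill all 80 → 140 left.
Line 2/T1 (18): +50 → 90 left.
Fill Line 13 T1 block (90 at 17) → 0 left.
Total = 22×70 + 21×80 + 18×50 + 17×90 = 5650.

5650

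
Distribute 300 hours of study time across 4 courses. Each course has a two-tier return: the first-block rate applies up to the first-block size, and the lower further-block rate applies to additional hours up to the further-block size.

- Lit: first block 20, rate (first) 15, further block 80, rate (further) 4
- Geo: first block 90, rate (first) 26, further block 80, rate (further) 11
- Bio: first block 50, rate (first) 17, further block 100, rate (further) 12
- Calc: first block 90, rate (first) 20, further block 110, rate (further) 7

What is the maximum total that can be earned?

5890

Rank every tier by rate: Geo/T1 26 > Calc/T1 20 > Bio/T1 17 > Lit/T1 15 > Bio/T2 12 > Geo/T2 11 > Calc/T2 7 > Lit/T2 4.
Geo/T1 (26): +90 → 210 left.
Calc/T1 (20): +90 → 120 left.
Bio T1 at 17: fill all 50 → 70 left.
Lit/T1 (15): +20 → 50 left.
Bio T2 at 12: only 50 left, fill 50.
Total = 26×90 + 20×90 + 17×50 + 15×20 + 12×50 = 5890.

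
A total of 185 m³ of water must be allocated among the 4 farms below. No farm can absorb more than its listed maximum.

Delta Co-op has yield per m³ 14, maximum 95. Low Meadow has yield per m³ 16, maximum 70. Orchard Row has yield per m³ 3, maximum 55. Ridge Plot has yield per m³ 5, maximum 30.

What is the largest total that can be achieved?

Highest yield per m³ first: Low Meadow 16 > Delta Co-op 14 > Ridge Plot 5 > Orchard Row 3.
Low Meadow: +70 to 70 (cap) — 115 left.
Give Delta Co-op 95 to hit its cap of 95 — 20 left.
Only 20 left; Ridge Plot takes them to reach 20.
Total = 14×95 + 16×70 + 5×20 = 2550.

2550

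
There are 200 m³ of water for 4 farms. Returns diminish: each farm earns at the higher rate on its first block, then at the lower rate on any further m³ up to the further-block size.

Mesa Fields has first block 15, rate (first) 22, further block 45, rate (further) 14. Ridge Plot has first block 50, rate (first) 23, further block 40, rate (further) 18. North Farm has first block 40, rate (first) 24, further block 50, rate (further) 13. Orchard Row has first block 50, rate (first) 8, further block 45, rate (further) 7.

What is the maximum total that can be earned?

Treat each block as its own option and order by rate: North Farm/T1 24 > Ridge Plot/T1 23 > Mesa Fields/T1 22 > Ridge Plot/T2 18 > Mesa Fields/T2 14 > North Farm/T2 13 > Orchard Row/T1 8 > Orchard Row/T2 7.
Fill North Farm T1 block (40 at 24) → 160 left.
Ridge Plot T1 at 23: fill all 50 → 110 left.
Mesa Fields/T1 (22): +15 → 95 left.
Fill Ridge Plot T2 block (40 at 18) → 55 left.
Mesa Fields/T2 (14): +45 → 10 left.
10 remain; put them into North Farm T2 at 13.
Total = 24×40 + 23×50 + 22×15 + 18×40 + 14×45 + 13×10 = 3920.

3920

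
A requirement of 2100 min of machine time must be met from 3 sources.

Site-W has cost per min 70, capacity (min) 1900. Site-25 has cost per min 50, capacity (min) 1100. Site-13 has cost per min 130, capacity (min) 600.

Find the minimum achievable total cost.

125000

Use sources in increasing cost order.
Site-25 at 50: take all 1100 min → 1000 still needed.
Site-W (70): take the remaining 1000 → done.
Site-13: unused.
Cost = 1100×50 + 1000×70 = 125000.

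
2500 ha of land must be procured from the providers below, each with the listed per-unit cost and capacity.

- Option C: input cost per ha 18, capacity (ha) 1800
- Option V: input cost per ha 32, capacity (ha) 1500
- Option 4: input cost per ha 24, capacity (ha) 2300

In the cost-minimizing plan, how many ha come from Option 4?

Use providers in increasing cost order.
Take 1800 from Option C at 18 ; need 700 more.
Option 4 (24): take the remaining 700 ; done.
Option V: unused.

700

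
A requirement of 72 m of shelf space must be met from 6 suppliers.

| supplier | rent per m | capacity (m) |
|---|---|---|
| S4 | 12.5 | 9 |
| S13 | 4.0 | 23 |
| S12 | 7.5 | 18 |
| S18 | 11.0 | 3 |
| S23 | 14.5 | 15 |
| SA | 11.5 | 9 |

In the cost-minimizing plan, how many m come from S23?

Use suppliers in increasing cost order.
Take 23 from S13 at 4.0 → need 49 more.
S12 (7.5): use full 18 → 31 m to go.
S18 (11.0): use full 3 → 28 m to go.
SA at 11.5: take all 9 m → 19 still needed.
S4 at 12.5: take all 9 m → 10 still needed.
S23 at 14.5: take 10 of its 15 → requirement met.

10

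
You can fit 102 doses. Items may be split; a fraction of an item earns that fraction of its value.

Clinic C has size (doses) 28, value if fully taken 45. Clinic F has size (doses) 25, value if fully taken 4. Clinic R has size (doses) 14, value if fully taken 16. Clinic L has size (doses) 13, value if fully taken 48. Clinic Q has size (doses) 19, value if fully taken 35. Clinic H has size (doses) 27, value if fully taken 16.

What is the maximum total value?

Sort by value density: Clinic L 48/13≈3.69, Clinic Q 35/19≈1.84, Clinic C 45/28≈1.61, Clinic R 16/14≈1.14, Clinic H 16/27≈0.593, Clinic F 4/25≈0.16.
Clinic L: take in full, 13 doses for value 48 ; 89 left.
Take all of Clinic Q (19 doses, value 35) ; 70 doses left.
All 28 doses of Clinic C fit (value 45) ; 42 remain.
Clinic R: take in full, 14 doses for value 16 ; 28 left.
Clinic H: take in full, 27 doses for value 16 ; 1 left.
Fill the last 1 doses with part of Clinic F: 1/25 of it earns 0.16.
Total value = 160.16.

160.16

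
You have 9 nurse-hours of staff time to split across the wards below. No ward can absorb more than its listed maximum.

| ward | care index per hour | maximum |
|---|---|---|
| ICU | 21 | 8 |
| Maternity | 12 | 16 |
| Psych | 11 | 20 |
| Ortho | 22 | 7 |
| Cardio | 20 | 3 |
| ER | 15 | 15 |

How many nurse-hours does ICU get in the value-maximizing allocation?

Highest care index per hour first: Ortho 22 > ICU 21 > Cardio 20 > ER 15 > Maternity 12 > Psych 11.
Give Ortho 7 to hit its cap of 7 → 2 left.
ICU: +2 (room for 8) → 2. Pool exhausted.

2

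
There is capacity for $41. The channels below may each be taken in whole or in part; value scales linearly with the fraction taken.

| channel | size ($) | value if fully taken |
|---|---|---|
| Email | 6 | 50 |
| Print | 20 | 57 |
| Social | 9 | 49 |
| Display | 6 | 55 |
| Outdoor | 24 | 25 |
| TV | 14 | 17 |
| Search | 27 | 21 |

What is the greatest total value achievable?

Rank by value-to-size ratio: Display 55/6≈9.17, Email 50/6≈8.33, Social 49/9≈5.44, Print 57/20≈2.85, TV 17/14≈1.21, Outdoor 25/24≈1.04, Search 21/27≈0.778.
All 6 $ of Display fit (value 55) → 35 remain.
All 6 $ of Email fit (value 50) → 29 remain.
All 9 $ of Social fit (value 49) → 20 remain.
All 20 $ of Print fit (value 57) → 0 remain.
Total value = 211.

211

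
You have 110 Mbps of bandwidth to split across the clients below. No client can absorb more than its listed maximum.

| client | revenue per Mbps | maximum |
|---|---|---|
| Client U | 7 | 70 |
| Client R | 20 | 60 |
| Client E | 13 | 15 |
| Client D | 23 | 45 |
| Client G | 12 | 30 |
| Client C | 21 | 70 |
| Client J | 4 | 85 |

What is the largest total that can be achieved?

2400

Rank by revenue per Mbps: Client D 23 > Client C 21 > Client R 20 > Client E 13 > Client G 12 > Client U 7 > Client J 4.
Client D: +45 to 45 (cap) — 65 left.
Only 65 left; Client C takes them to reach 65.
Total = 23×45 + 21×65 = 2400.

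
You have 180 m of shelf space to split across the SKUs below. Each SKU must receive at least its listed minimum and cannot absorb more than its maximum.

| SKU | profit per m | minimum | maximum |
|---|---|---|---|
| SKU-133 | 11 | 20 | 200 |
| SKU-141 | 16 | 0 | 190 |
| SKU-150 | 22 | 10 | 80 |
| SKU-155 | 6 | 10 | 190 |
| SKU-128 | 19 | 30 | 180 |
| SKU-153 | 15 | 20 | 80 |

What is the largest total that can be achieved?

3290

Meeting every minimum uses 20+0+10+10+30+20 = 90 m, leaving 90.
Highest profit per m first: SKU-150 22 > SKU-128 19 > SKU-141 16 > SKU-153 15 > SKU-133 11 > SKU-155 6.
SKU-150: +70 to 80 (cap) — 20 left.
SKU-128 has room for 150 more but only 20 remain, so it gets 50.
Total = 11×20 + 22×80 + 6×10 + 19×50 + 15×20 = 3290.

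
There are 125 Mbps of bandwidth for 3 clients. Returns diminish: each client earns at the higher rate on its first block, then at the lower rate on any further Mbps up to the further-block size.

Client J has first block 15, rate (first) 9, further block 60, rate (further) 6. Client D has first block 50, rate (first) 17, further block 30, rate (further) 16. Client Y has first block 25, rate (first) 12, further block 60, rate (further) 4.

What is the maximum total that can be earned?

Rank every tier by rate: Client D/T1 17 > Client D/T2 16 > Client Y/T1 12 > Client J/T1 9 > Client J/T2 6 > Client Y/T2 4.
Fill Client D T1 block (50 at 17) — 75 left.
Client D T2 at 16: fill all 30 — 45 left.
Client Y/T1 (12): +25 — 20 left.
Client J T1 at 9: fill all 15 — 5 left.
5 remain; put them into Client J T2 at 6.
Total = 17×50 + 16×30 + 12×25 + 9×15 + 6×5 = 1795.

1795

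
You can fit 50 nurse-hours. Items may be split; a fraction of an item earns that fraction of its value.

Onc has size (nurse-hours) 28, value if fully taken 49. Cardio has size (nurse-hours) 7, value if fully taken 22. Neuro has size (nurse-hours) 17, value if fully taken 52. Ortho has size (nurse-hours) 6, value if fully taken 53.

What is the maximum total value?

Best value per unit of size first: Ortho 53/6≈8.83, Cardio 22/7≈3.14, Neuro 52/17≈3.06, Onc 49/28≈1.75.
Take all of Ortho (6 nurse-hours, value 53) → 44 nurse-hours left.
Take all of Cardio (7 nurse-hours, value 22) → 37 nurse-hours left.
Take all of Neuro (17 nurse-hours, value 52) → 20 nurse-hours left.
20 nurse-hours left: a 20/28 share of Onc gives 49×20/28 = 35.
Total value = 162.

162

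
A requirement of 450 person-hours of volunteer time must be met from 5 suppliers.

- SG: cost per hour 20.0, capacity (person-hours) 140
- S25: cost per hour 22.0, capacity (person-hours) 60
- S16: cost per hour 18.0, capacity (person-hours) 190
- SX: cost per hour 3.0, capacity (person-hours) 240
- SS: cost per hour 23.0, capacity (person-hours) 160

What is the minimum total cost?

4540

Fill from the cheapest supplier first.
SX (3.0): use full 240 — 210 person-hours to go.
S16 at 18.0: take all 190 person-hours — 20 still needed.
Take 20 from SG at 20.0 to finish.
S25, SS: unused.
Cost = 240×3.0 + 190×18.0 + 20×20.0 = 4540.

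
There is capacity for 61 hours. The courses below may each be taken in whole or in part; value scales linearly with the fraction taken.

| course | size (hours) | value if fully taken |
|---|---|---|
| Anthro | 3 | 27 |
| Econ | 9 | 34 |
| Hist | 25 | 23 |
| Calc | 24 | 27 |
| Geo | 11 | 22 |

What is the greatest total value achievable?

Rank by value-to-size ratio: Anthro 27/3≈9, Econ 34/9≈3.78, Geo 22/11≈2, Calc 27/24≈1.12, Hist 23/25≈0.92.
All 3 hours of Anthro fit (value 27) → 58 remain.
Econ: take in full, 9 hours for value 34 → 49 left.
All 11 hours of Geo fit (value 22) → 38 remain.
All 24 hours of Calc fit (value 27) → 14 remain.
14 hours left: a 14/25 share of Hist gives 23×14/25 = 12.88.
Total value = 122.88.

122.88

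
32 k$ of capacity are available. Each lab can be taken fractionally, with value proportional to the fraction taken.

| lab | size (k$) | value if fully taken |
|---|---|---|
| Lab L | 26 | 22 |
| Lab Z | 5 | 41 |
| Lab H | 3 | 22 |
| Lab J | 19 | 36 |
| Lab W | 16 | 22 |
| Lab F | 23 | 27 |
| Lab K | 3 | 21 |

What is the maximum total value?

122.75

Sort by value density: Lab Z 41/5≈8.2, Lab H 22/3≈7.33, Lab K 21/3≈7, Lab J 36/19≈1.89, Lab W 22/16≈1.38, Lab F 27/23≈1.17, Lab L 22/26≈0.846.
All 5 k$ of Lab Z fit (value 41) — 27 remain.
All 3 k$ of Lab H fit (value 22) — 24 remain.
Take all of Lab K (3 k$, value 21) — 21 k$ left.
Lab J: take in full, 19 k$ for value 36 — 2 left.
Fill the last 2 k$ with part of Lab W: 2/16 of it earns 2.75.
Total value = 122.75.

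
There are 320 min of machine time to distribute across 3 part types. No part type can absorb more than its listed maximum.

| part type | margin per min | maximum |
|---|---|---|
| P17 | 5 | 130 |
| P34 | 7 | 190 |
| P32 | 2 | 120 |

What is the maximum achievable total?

1980

Order the part types by margin per min: P34 7 > P17 5 > P32 2.
P34 takes 190 to reach its cap of 190 ; 130 left.
P17: +130 to 130 (cap) ; 0 left.
Total = 5×130 + 7×190 = 1980.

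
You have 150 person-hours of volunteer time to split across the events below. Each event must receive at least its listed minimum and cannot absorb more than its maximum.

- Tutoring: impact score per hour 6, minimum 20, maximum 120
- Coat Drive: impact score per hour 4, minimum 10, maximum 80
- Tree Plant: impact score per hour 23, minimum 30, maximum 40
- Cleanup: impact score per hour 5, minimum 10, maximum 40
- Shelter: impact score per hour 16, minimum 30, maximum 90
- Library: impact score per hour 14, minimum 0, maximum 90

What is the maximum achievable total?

Meeting every minimum uses 20+10+30+10+30+0 = 100 person-hours, leaving 50.
Order the events by impact score per hour: Tree Plant 23 > Shelter 16 > Library 14 > Tutoring 6 > Cleanup 5 > Coat Drive 4.
Tree Plant: +10 to 40 (cap) — 40 left.
Only 40 left; Shelter takes them to reach 70.
Total = 6×20 + 4×10 + 23×40 + 5×10 + 16×70 = 2250.

2250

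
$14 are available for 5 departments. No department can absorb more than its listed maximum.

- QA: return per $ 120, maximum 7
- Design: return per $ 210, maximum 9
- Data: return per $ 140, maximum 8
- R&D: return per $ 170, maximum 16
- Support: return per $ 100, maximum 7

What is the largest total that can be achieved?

2740

Rank by return per $: Design 210 > R&D 170 > Data 140 > QA 120 > Support 100.
Design: +9 to 9 (cap) → 5 left.
R&D has room for 16 but only 5 remain, so it gets 5.
Total = 210×9 + 170×5 = 2740.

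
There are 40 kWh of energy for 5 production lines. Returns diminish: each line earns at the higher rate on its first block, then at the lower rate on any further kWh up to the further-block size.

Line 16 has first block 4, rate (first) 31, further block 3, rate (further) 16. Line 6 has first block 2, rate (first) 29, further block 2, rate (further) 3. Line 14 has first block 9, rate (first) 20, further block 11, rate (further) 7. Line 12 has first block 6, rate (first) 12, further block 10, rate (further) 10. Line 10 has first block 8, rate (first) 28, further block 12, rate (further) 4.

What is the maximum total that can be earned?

786

Rank every tier by rate: Line 16/tier1 31 > Line 6/tier1 29 > Line 10/tier1 28 > Line 14/tier1 20 > Line 16/tier2 16 > Line 12/tier1 12 > Line 12/tier2 10 > Line 14/tier2 7 > Line 10/tier2 4 > Line 6/tier2 3.
Line 16 tier1 at 31: fill all 4 — 36 left.
Line 6/tier1 (29): +2 — 34 left.
Line 10 tier1 at 28: fill all 8 — 26 left.
Fill Line 14 tier1 block (9 at 20) — 17 left.
Line 16 tier2 at 16: fill all 3 — 14 left.
Fill Line 12 tier1 block (6 at 12) — 8 left.
Line 12/tier2: +8 of 10 at 10; pool empty.
Total = 31×4 + 29×2 + 28×8 + 20×9 + 16×3 + 12×6 + 10×8 = 786.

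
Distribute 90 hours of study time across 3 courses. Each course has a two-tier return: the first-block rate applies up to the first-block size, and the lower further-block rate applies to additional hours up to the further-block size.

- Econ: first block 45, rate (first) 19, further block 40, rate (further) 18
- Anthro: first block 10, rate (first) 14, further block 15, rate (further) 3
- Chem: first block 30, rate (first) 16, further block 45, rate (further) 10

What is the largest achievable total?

1655

Order all 6 blocks by rate: Econ/tier1 19 > Econ/tier2 18 > Chem/tier1 16 > Anthro/tier1 14 > Chem/tier2 10 > Anthro/tier2 3.
Econ/tier1 (19): +45 → 45 left.
Econ/tier2 (18): +40 → 5 left.
5 remain; put them into Chem tier1 at 16.
Total = 19×45 + 18×40 + 16×5 = 1655.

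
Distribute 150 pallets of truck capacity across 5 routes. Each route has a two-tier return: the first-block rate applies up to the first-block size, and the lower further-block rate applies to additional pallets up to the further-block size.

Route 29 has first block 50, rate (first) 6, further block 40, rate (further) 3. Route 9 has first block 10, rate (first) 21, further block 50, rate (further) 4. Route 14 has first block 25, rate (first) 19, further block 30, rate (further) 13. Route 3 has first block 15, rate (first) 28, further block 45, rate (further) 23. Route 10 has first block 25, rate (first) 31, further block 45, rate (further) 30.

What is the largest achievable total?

3980

Rank every tier by rate: Route 10/first 31 > Route 10/second 30 > Route 3/first 28 > Route 3/second 23 > Route 9/first 21 > Route 14/first 19 > Route 14/second 13 > Route 29/first 6 > Route 9/second 4 > Route 29/second 3.
Fill Route 10 first block (25 at 31) — 125 left.
Route 10 second at 30: fill all 45 — 80 left.
Fill Route 3 first block (15 at 28) — 65 left.
Route 3/second (23): +45 — 20 left.
Route 9 first at 21: fill all 10 — 10 left.
Route 14 first at 19: only 10 left, fill 10.
Total = 31×25 + 30×45 + 28×15 + 23×45 + 21×10 + 19×10 = 3980.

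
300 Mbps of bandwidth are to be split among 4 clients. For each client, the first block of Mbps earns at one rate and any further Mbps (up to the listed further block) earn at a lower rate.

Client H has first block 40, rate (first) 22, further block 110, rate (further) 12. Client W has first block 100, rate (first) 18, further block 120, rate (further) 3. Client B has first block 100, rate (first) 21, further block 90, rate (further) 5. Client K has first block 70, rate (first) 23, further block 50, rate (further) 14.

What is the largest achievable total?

Rank every tier by rate: Client K/T1 23 > Client H/T1 22 > Client B/T1 21 > Client W/T1 18 > Client K/T2 14 > Client H/T2 12 > Client B/T2 5 > Client W/T2 3.
Client K/T1 (23): +70 → 230 left.
Client H/T1 (22): +40 → 190 left.
Fill Client B T1 block (100 at 21) → 90 left.
Client W/T1: +90 of 100 at 18; pool empty.
Total = 23×70 + 22×40 + 21×100 + 18×90 = 6210.

6210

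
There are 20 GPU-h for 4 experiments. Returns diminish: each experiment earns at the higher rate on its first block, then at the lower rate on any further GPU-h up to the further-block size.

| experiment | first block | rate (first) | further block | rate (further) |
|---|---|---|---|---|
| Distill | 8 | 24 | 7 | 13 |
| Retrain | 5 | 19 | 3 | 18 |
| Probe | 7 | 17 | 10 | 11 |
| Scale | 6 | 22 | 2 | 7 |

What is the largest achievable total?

437

Order all 8 blocks by rate: Distill/first 24 > Scale/first 22 > Retrain/first 19 > Retrain/second 18 > Probe/first 17 > Distill/second 13 > Probe/second 11 > Scale/second 7.
Distill/first (24): +8 ; 12 left.
Fill Scale first block (6 at 22) ; 6 left.
Retrain/first (19): +5 ; 1 left.
Retrain second at 18: only 1 left, fill 1.
Total = 24×8 + 22×6 + 19×5 + 18×1 = 437.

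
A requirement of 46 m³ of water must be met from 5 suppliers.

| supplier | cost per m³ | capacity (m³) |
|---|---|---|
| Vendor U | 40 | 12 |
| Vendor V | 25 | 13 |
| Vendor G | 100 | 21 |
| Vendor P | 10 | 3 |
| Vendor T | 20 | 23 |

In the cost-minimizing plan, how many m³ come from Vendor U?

Cheapest first:
Vendor P (10): use full 3 → 43 m³ to go.
Vendor T at 20: take all 23 m³ → 20 still needed.
Take 13 from Vendor V at 25 → need 7 more.
Vendor U at 40: take 7 of its 12 → requirement met.
Vendor G: unused.

7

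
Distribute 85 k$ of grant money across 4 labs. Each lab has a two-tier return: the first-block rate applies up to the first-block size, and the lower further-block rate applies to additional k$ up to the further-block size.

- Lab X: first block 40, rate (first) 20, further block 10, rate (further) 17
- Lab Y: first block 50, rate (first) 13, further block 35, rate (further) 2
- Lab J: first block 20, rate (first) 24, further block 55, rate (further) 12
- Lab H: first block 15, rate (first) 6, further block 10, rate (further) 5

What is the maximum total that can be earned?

1645

Treat each block as its own option and order by rate: Lab J/T1 24 > Lab X/T1 20 > Lab X/T2 17 > Lab Y/T1 13 > Lab J/T2 12 > Lab H/T1 6 > Lab H/T2 5 > Lab Y/T2 2.
Fill Lab J T1 block (20 at 24) ; 65 left.
Lab X T1 at 20: fill all 40 ; 25 left.
Lab X/T2 (17): +10 ; 15 left.
Lab Y/T1: +15 of 50 at 13; pool empty.
Total = 24×20 + 20×40 + 17×10 + 13×15 = 1645.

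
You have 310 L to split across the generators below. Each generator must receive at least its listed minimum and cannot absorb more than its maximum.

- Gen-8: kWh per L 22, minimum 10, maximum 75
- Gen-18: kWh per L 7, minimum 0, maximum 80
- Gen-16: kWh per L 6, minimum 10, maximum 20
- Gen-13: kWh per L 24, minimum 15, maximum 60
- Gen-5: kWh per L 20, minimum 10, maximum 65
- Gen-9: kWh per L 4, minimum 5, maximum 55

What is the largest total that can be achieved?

Meeting every minimum uses 10+0+10+15+10+5 = 50 L, leaving 260.
Highest kWh per L first: Gen-13 24 > Gen-8 22 > Gen-5 20 > Gen-18 7 > Gen-16 6 > Gen-9 4.
Gen-13: +45 to 60 (cap) ; 215 left.
Gen-8 takes 65 more to reach its cap of 75 ; 150 left.
Give Gen-5 55 more to hit its cap of 65 ; 95 left.
Gen-18: +80 to 80 (cap) ; 15 left.
Gen-16 takes 10 more to reach its cap of 20 ; 5 left.
Gen-9 has room for 50 more but only 5 remain, so it gets 10.
Total = 22×75 + 7×80 + 6×20 + 24×60 + 20×65 + 4×10 = 5110.

5110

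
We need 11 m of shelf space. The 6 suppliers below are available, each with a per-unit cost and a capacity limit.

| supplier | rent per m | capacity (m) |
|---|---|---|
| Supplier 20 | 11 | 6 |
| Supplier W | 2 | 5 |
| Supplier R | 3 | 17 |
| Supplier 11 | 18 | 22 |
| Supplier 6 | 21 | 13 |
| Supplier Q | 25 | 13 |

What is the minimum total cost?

28

Cheapest first:
Supplier W at 2: take all 5 m → 6 still needed.
Supplier R (3): take the remaining 6 → done.
Supplier 20, Supplier 11, Supplier 6, Supplier Q: unused.
Cost = 5×2 + 6×3 = 28.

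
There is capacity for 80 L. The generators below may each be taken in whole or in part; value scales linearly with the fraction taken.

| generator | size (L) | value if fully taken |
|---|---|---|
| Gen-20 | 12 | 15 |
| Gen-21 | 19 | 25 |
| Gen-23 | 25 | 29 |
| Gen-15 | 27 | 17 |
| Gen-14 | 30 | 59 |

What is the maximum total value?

121.04

Rank by value-to-size ratio: Gen-14 59/30≈1.97, Gen-21 25/19≈1.32, Gen-20 15/12≈1.25, Gen-23 29/25≈1.16, Gen-15 17/27≈0.63.
Gen-14: take in full, 30 L for value 59 → 50 left.
All 19 L of Gen-21 fit (value 25) → 31 remain.
Take all of Gen-20 (12 L, value 15) → 19 L left.
19 L left: a 19/25 share of Gen-23 gives 29×19/25 = 22.04.
Total value = 121.04.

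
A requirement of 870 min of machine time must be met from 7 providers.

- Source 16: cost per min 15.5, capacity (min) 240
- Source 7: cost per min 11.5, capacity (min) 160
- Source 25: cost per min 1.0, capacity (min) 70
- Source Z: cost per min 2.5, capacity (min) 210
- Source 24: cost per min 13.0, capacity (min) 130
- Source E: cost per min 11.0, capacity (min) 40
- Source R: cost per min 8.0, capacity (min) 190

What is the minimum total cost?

7170

Cheapest first:
Source 25 (1.0): use full 70 → 800 min to go.
Take 210 from Source Z at 2.5 → need 590 more.
Source R (8.0): use full 190 → 400 min to go.
Take 40 from Source E at 11.0 → need 360 more.
Take 160 from Source 7 at 11.5 → need 200 more.
Source 24 at 13.0: take all 130 min → 70 still needed.
Source 16 (15.5): take the remaining 70 → done.
Cost = 70×1.0 + 210×2.5 + 190×8.0 + 40×11.0 + 160×11.5 + 130×13.0 + 70×15.5 = 7170.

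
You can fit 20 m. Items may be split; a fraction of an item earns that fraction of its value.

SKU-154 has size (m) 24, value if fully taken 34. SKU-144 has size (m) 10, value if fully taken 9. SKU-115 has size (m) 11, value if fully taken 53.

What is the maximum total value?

65.75

Best value per unit of size first: SKU-115 53/11≈4.82, SKU-154 34/24≈1.42, SKU-144 9/10≈0.9.
All 11 m of SKU-115 fit (value 53) — 9 remain.
9 m left: a 9/24 share of SKU-154 gives 34×9/24 = 12.75.
Total value = 65.75.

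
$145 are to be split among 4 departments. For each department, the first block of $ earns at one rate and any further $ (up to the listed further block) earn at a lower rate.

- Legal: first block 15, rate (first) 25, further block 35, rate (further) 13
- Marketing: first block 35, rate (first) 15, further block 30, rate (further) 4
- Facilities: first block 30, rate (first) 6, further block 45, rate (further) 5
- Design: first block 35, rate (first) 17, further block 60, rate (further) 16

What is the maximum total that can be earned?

2455

Treat each block as its own option and order by rate: Legal/tier1 25 > Design/tier1 17 > Design/tier2 16 > Marketing/tier1 15 > Legal/tier2 13 > Facilities/tier1 6 > Facilities/tier2 5 > Marketing/tier2 4.
Legal/tier1 (25): +15 → 130 left.
Fill Design tier1 block (35 at 17) → 95 left.
Fill Design tier2 block (60 at 16) → 35 left.
Marketing/tier1 (15): +35 → 0 left.
Total = 25×15 + 17×35 + 16×60 + 15×35 = 2455.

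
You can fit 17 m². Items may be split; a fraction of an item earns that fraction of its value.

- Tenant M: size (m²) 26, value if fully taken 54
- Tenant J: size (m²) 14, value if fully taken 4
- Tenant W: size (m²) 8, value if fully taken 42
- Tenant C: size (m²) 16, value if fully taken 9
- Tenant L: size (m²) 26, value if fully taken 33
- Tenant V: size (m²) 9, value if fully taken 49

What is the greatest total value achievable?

91

Best value per unit of size first: Tenant V 49/9≈5.44, Tenant W 42/8≈5.25, Tenant M 54/26≈2.08, Tenant L 33/26≈1.27, Tenant C 9/16≈0.562, Tenant J 4/14≈0.286.
Take all of Tenant V (9 m², value 49) — 8 m² left.
Tenant W: take in full, 8 m² for value 42 — 0 left.
Total value = 91.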